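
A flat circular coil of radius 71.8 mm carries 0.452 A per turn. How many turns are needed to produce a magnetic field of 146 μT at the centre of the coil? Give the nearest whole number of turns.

For an N-turn coil, B = Nμ₀I/(2R). A single turn gives B₁ = 3.96×10⁻⁶ T with R = 0.0718 m.
N = B/B₁ = 1.46×10⁻⁴ / 3.96×10⁻⁶ = 36.91.

N = 37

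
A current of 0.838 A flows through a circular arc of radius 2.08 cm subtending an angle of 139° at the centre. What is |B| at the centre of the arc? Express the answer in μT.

The Biot–Savart field of a circular arc at its centre is B = μ₀Iφ/(4πR), with φ = 2.426 rad.
B = (4π×10⁻⁷ × 0.838 × 2.426) / (4π × 0.0208) = 9.77×10⁻⁶ T.

B ≈ 9.77 μT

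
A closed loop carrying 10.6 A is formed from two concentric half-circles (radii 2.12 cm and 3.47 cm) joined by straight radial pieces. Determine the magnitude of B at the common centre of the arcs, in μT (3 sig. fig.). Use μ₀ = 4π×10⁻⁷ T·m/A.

The radial connectors point toward the centre, so dl × r̂ = 0 and they contribute nothing.
Each semicircle gives μ₀I/(4R): inner arc 1.57×10⁻⁴ T, outer arc 9.60×10⁻⁵ T.
The two arcs carry current in opposite angular senses, so their fields oppose: B = |1.57×10⁻⁴ − 9.60×10⁻⁵| = 6.11×10⁻⁵ T.

B ≈ 61.1 μT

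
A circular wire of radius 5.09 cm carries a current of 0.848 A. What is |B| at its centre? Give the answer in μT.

B ≈ 10.5 μT

At the centre of a circular loop the Biot–Savart law gives B = μ₀I/(2R).
B = (4π×10⁻⁷ × 0.848) / (2 × 0.0509) = 1.05×10⁻⁵ T.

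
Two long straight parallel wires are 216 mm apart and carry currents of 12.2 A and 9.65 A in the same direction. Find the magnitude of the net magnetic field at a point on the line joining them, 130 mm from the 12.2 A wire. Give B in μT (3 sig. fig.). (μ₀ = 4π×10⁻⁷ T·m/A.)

Each long wire gives B = μ₀I/(2πd). Distances are d₁ = 0.13 m and d₂ = 0.086 m.
B₁ = 1.88×10⁻⁵ T, B₂ = 2.24×10⁻⁵ T.
Between parallel currents the two contributions point in opposite directions, so they subtract. B = |B₁ − B₂| = |1.88×10⁻⁵ − 2.24×10⁻⁵| = 3.67×10⁻⁶ T.

B ≈ 3.67 μT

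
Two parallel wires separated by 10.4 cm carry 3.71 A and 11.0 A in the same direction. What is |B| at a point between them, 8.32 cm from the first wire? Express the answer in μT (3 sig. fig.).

B ≈ 96.9 μT

Each long wire gives B = μ₀I/(2πd). Distances are d₁ = 0.0832 m and d₂ = 0.0208 m.
B₁ = 8.92×10⁻⁶ T, B₂ = 1.06×10⁻⁴ T.
Between parallel currents the two contributions point in opposite directions, so they subtract. B = |B₁ − B₂| = |8.92×10⁻⁶ − 1.06×10⁻⁴| = 9.69×10⁻⁵ T.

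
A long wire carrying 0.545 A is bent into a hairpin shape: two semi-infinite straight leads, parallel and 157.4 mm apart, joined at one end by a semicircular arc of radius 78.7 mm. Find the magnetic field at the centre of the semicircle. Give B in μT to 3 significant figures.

B ≈ 3.56 μT

The semicircular arc contributes B_arc = μ₀I·π/(4πR) = μ₀I/(4R) = 2.18×10⁻⁶ T.
Each semi-infinite lead is at perpendicular distance R = 0.0787 m from the centre, with the perpendicular foot at its near end, so it contributes μ₀I/(4πR); both point the same way, together 1.39×10⁻⁶ T.
Arc and leads all point the same direction: B = 2.18×10⁻⁶ + 1.39×10⁻⁶ = 3.56×10⁻⁶ T.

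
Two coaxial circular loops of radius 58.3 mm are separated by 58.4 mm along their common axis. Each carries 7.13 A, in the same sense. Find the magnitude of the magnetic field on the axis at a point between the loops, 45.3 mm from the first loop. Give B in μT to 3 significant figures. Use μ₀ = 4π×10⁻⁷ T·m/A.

B ≈ 109 μT

Each loop contributes B = μ₀IR²/[2(R²+z²)^(3/2)] on the axis, with z measured from that loop.
Loop 1 (z = 0.0453 m): B₁ = 3.78×10⁻⁵ T. Loop 2 (z = 0.0131 m): B₂ = 7.14×10⁻⁵ T.
The fields add: B = B₁ + B₂ = 1.09×10⁻⁴ T.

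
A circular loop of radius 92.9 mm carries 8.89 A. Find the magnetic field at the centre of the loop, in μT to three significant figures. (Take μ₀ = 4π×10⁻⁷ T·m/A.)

B ≈ 60.1 μT

At the centre of a circular loop the Biot–Savart law gives B = μ₀I/(2R).
B = (4π×10⁻⁷ × 8.89) / (2 × 0.0929) = 6.01×10⁻⁵ T.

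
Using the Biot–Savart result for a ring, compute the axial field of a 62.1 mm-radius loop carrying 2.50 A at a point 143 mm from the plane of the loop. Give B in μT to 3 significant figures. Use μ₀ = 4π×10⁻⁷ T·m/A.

On the axis of a circular loop, B = μ₀IR² / [2(R²+z²)^(3/2)].
R² + z² = (0.0621)² + (0.143)² = 0.02431 m², and (R²+z²)^(3/2) = 3.79×10⁻³ m³.
B = (4π×10⁻⁷ × 2.50 × 0.003856) / (2 × 3.79×10⁻³) = 1.60×10⁻⁶ T.

B ≈ 1.60 μT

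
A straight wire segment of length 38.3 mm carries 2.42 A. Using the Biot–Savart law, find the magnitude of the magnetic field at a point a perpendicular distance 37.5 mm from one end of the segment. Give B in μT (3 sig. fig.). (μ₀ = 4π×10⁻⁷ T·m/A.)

For a finite straight segment, B = (μ₀I/4πd)(sinθ₁ + sinθ₂), where θ₁, θ₂ are the angles from the perpendicular to each end.
The perpendicular foot is at one end, so the two end-offsets along the wire are 0 and L = 0.0383 m.
sinθ₁ = 0/√(0²+0.0375²) = 0.0000; sinθ₂ = 0.0383/√(0.0383²+0.0375²) = 0.7145.
B = (4π×10⁻⁷ × 2.42) / (4π × 0.0375) × (0.0000 + 0.7145) = 4.61×10⁻⁶ T.

B ≈ 4.61 μT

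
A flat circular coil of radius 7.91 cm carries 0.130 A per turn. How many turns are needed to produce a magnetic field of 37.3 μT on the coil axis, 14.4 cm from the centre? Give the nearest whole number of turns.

N = 324

For an N-turn coil, B = Nμ₀IR²/[2(R²+z²)^(3/2)]. A single turn gives B₁ = 1.15×10⁻⁷ T with R = 0.0791 m, z = 0.144 m.
N = B/B₁ = 3.73×10⁻⁵ / 1.15×10⁻⁷ = 323.67.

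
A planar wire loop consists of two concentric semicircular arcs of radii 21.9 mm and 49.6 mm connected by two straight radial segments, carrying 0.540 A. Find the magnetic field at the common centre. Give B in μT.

B ≈ 4.33 μT

The radial connectors point toward the centre, so dl × r̂ = 0 and they contribute nothing.
Each semicircle gives μ₀I/(4R): inner arc 7.75×10⁻⁶ T, outer arc 3.42×10⁻⁶ T.
The two arcs carry current in opposite angular senses, so their fields oppose: B = |7.75×10⁻⁶ − 3.42×10⁻⁶| = 4.33×10⁻⁶ T.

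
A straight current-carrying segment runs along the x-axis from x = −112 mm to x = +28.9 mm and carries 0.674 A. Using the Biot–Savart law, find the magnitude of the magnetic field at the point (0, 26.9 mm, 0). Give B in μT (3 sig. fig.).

B ≈ 4.27 μT

For a finite straight segment, B = (μ₀I/4πd)(sinθ₁ + sinθ₂), where θ₁, θ₂ are the angles from the perpendicular to each end.
The perpendicular distance is d = 0.0269 m; the end-offsets along the wire are a = 0.112 m and b = 0.0289 m.
sinθ₁ = 0.112/√(0.112²+0.0269²) = 0.9723; sinθ₂ = 0.0289/√(0.0289²+0.0269²) = 0.7320.
B = (4π×10⁻⁷ × 0.674) / (4π × 0.0269) × (0.9723 + 0.7320) = 4.27×10⁻⁶ T.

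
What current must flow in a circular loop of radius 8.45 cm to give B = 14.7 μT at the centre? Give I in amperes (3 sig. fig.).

I ≈ 1.98 A

At the centre of a circular loop B = μ₀I/(2R), so I = 2RB/μ₀.
With R = 0.0845 m, I = 2 × 0.0845 × 1.47×10⁻⁵ / (4π×10⁻⁷) = 1.98 A.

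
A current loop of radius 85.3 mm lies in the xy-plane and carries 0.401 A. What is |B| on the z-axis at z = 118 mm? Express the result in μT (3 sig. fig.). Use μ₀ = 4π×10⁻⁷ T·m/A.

B ≈ 0.594 μT

On the axis of a circular loop, B = μ₀IR² / [2(R²+z²)^(3/2)].
R² + z² = (0.0853)² + (0.118)² = 0.0212 m², and (R²+z²)^(3/2) = 3.09×10⁻³ m³.
B = (4π×10⁻⁷ × 0.401 × 0.007276) / (2 × 3.09×10⁻³) = 5.94×10⁻⁷ T.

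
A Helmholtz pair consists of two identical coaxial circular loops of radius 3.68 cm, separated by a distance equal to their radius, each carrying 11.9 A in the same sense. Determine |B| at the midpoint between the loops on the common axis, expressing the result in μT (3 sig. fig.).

B ≈ 291 μT

Each loop contributes B = μ₀IR²/[2(R²+z²)^(3/2)] on the axis, with z measured from that loop.
Loop 1 (z = 0.0184 m): B₁ = 1.45×10⁻⁴ T. Loop 2 (z = 0.0184 m): B₂ = 1.45×10⁻⁴ T.
The fields add: B = B₁ + B₂ = 2.91×10⁻⁴ T.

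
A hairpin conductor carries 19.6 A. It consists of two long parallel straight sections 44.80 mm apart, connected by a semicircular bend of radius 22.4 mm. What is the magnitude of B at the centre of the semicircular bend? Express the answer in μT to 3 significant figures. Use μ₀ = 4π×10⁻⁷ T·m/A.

The semicircular arc contributes B_arc = μ₀I·π/(4πR) = μ₀I/(4R) = 2.75×10⁻⁴ T.
Each semi-infinite lead is at perpendicular distance R = 0.0224 m from the centre, with the perpendicular foot at its near end, so it contributes μ₀I/(4πR); both point the same way, together 1.75×10⁻⁴ T.
Arc and leads all point the same direction: B = 2.75×10⁻⁴ + 1.75×10⁻⁴ = 4.50×10⁻⁴ T.

B ≈ 450 μT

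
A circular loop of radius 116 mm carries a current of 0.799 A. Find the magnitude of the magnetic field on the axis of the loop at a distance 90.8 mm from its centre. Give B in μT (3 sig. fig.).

B ≈ 2.11 μT

On the axis of a circular loop, B = μ₀IR² / [2(R²+z²)^(3/2)].
R² + z² = (0.116)² + (0.0908)² = 0.0217 m², and (R²+z²)^(3/2) = 3.20×10⁻³ m³.
B = (4π×10⁻⁷ × 0.799 × 0.01346) / (2 × 3.20×10⁻³) = 2.11×10⁻⁶ T.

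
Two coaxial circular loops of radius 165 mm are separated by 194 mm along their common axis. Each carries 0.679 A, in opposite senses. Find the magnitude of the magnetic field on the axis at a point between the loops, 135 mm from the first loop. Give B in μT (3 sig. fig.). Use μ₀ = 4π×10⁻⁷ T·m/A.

Each loop contributes B = μ₀IR²/[2(R²+z²)^(3/2)] on the axis, with z measured from that loop.
Loop 1 (z = 0.135 m): B₁ = 1.20×10⁻⁶ T. Loop 2 (z = 0.059 m): B₂ = 2.16×10⁻⁶ T.
The fields oppose: B = |B₁ − B₂| = 9.60×10⁻⁷ T.

B ≈ 0.960 μT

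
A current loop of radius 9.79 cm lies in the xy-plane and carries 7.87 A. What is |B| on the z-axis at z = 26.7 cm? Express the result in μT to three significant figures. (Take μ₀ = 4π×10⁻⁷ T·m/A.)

B ≈ 2.06 μT

On the axis of a circular loop, B = μ₀IR² / [2(R²+z²)^(3/2)].
R² + z² = (0.0979)² + (0.267)² = 0.08087 m², and (R²+z²)^(3/2) = 2.30×10⁻² m³.
B = (4π×10⁻⁷ × 7.87 × 0.009584) / (2 × 2.30×10⁻²) = 2.06×10⁻⁶ T.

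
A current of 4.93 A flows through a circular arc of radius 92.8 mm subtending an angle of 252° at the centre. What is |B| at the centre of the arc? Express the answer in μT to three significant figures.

The Biot–Savart field of a circular arc at its centre is B = μ₀Iφ/(4πR), with φ = 4.398 rad.
B = (4π×10⁻⁷ × 4.93 × 4.398) / (4π × 0.0928) = 2.34×10⁻⁵ T.

B ≈ 23.4 μT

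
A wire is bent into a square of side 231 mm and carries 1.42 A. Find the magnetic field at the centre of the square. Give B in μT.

B ≈ 6.95 μT

Each side is a finite straight segment at perpendicular distance d = a/(2 tan(π/4)) = 0.1155 m from the centre, with end-angles ±π/4.
One side contributes B₁ = (μ₀I/4πd)·2 sin(π/4) = 1.74×10⁻⁶ T.
All 4 sides add in the same direction: B = 4 × 1.74×10⁻⁶ = 6.95×10⁻⁶ T.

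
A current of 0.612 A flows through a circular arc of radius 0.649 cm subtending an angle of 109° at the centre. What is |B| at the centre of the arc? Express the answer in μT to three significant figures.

The Biot–Savart field of a circular arc at its centre is B = μ₀Iφ/(4πR), with φ = 1.902 rad.
B = (4π×10⁻⁷ × 0.612 × 1.902) / (4π × 0.00649) = 1.79×10⁻⁵ T.

B ≈ 17.9 μT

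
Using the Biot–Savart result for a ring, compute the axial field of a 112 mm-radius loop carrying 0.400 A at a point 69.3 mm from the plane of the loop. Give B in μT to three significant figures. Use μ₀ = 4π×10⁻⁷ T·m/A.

B ≈ 1.38 μT

On the axis of a circular loop, B = μ₀IR² / [2(R²+z²)^(3/2)].
R² + z² = (0.112)² + (0.0693)² = 0.01735 m², and (R²+z²)^(3/2) = 2.28×10⁻³ m³.
B = (4π×10⁻⁷ × 0.400 × 0.01254) / (2 × 2.28×10⁻³) = 1.38×10⁻⁶ T.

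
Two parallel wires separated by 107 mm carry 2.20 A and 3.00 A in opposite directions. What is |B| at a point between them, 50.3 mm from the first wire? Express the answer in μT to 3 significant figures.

Each long wire gives B = μ₀I/(2πd). Distances are d₁ = 0.0503 m and d₂ = 0.0567 m.
B₁ = 8.75×10⁻⁶ T, B₂ = 1.06×10⁻⁵ T.
Between antiparallel currents both contributions point the same way, so they add. B = B₁ + B₂ = 8.75×10⁻⁶ + 1.06×10⁻⁵ = 1.93×10⁻⁵ T.

B ≈ 19.3 μT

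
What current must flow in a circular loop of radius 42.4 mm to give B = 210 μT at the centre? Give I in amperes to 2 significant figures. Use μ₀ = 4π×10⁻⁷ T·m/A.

I ≈ 14 A

At the centre of a circular loop B = μ₀I/(2R), so I = 2RB/μ₀.
With R = 0.0424 m, I = 2 × 0.0424 × 2.10×10⁻⁴ / (4π×10⁻⁷) = 14.2 A.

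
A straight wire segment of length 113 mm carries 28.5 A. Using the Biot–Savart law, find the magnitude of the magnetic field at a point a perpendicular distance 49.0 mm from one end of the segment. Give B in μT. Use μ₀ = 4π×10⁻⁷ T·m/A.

B ≈ 53.4 μT

For a finite straight segment, B = (μ₀I/4πd)(sinθ₁ + sinθ₂), where θ₁, θ₂ are the angles from the perpendicular to each end.
The perpendicular foot is at one end, so the two end-offsets along the wire are 0 and L = 0.113 m.
sinθ₁ = 0/√(0²+0.049²) = 0.0000; sinθ₂ = 0.113/√(0.113²+0.049²) = 0.9175.
B = (4π×10⁻⁷ × 28.5) / (4π × 0.049) × (0.0000 + 0.9175) = 5.34×10⁻⁵ T.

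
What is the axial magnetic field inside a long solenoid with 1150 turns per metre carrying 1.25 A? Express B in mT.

Inside a long solenoid, B = μ₀nI with n = 1150 turns/m.
B = 4π×10⁻⁷ × 1150 × 1.25 = 1.81×10⁻³ T.

B ≈ 1.81 mT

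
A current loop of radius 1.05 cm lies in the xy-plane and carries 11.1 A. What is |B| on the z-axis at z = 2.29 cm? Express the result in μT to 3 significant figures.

On the axis of a circular loop, B = μ₀IR² / [2(R²+z²)^(3/2)].
R² + z² = (0.0105)² + (0.0229)² = 0.0006347 m², and (R²+z²)^(3/2) = 1.60×10⁻⁵ m³.
B = (4π×10⁻⁷ × 11.1 × 0.0001103) / (2 × 1.60×10⁻⁵) = 4.81×10⁻⁵ T.

B ≈ 48.1 μT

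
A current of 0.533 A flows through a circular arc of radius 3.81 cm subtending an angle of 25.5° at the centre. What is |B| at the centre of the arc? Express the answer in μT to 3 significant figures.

B ≈ 0.623 μT

The Biot–Savart field of a circular arc at its centre is B = μ₀Iφ/(4πR), with φ = 0.4451 rad.
B = (4π×10⁻⁷ × 0.533 × 0.4451) / (4π × 0.0381) = 6.23×10⁻⁷ T.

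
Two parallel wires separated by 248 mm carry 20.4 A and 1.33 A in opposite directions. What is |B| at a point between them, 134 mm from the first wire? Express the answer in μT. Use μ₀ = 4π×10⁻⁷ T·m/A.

B ≈ 32.8 μT

Each long wire gives B = μ₀I/(2πd). Distances are d₁ = 0.134 m and d₂ = 0.114 m.
B₁ = 3.04×10⁻⁵ T, B₂ = 2.33×10⁻⁶ T.
Between antiparallel currents both contributions point the same way, so they add. B = B₁ + B₂ = 3.04×10⁻⁵ + 2.33×10⁻⁶ = 3.28×10⁻⁵ T.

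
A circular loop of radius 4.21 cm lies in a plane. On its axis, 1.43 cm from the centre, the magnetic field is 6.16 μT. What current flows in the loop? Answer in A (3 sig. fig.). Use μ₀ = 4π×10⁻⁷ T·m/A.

I ≈ 0.486 A

On the axis of a loop, B = μ₀IR²/[2(R²+z²)^(3/2)], so I = 2B(R²+z²)^(3/2)/(μ₀R²).
R² + z² = 0.001772 + 0.0002045 = 0.001977 m²; raised to 3/2 gives 8.79×10⁻⁵ m³.
I = 2 × 6.16×10⁻⁶ × 8.79×10⁻⁵ / (1.26×10⁻⁶ × 0.001772) = 0.486 A.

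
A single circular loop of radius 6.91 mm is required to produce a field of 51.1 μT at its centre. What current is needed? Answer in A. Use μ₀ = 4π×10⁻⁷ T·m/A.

At the centre of a circular loop B = μ₀I/(2R), so I = 2RB/μ₀.
With R = 0.00691 m, I = 2 × 0.00691 × 5.11×10⁻⁵ / (4π×10⁻⁷) = 0.562 A.

I ≈ 0.562 A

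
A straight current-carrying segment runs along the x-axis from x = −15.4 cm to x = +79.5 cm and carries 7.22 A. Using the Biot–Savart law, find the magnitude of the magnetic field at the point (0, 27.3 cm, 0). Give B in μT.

For a finite straight segment, B = (μ₀I/4πd)(sinθ₁ + sinθ₂), where θ₁, θ₂ are the angles from the perpendicular to each end.
The perpendicular distance is d = 0.273 m; the end-offsets along the wire are a = 0.154 m and b = 0.795 m.
sinθ₁ = 0.154/√(0.154²+0.273²) = 0.4913; sinθ₂ = 0.795/√(0.795²+0.273²) = 0.9458.
B = (4π×10⁻⁷ × 7.22) / (4π × 0.273) × (0.4913 + 0.9458) = 3.80×10⁻⁶ T.

B ≈ 3.80 μT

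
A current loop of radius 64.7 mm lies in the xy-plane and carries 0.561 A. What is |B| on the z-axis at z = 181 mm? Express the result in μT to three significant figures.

B ≈ 0.208 μT

On the axis of a circular loop, B = μ₀IR² / [2(R²+z²)^(3/2)].
R² + z² = (0.0647)² + (0.181)² = 0.03695 m², and (R²+z²)^(3/2) = 7.10×10⁻³ m³.
B = (4π×10⁻⁷ × 0.561 × 0.004186) / (2 × 7.10×10⁻³) = 2.08×10⁻⁷ T.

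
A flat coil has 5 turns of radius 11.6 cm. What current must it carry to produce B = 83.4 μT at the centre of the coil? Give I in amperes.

For an N-turn coil, B = Nμ₀I/(2R) with R = 0.116 m, so I = 2RB/(Nμ₀) = 2 × 0.116 × 8.34×10⁻⁵ / (5 × 4π×10⁻⁷) = 3.08 A.

I ≈ 3.08 A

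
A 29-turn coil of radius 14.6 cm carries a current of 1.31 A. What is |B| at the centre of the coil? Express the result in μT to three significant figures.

B ≈ 163 μT

For an N-turn flat coil, B = Nμ₀I/(2R) with R = 0.146 m.
B = 29 × 5.64×10⁻⁶ T = 1.63×10⁻⁴ T.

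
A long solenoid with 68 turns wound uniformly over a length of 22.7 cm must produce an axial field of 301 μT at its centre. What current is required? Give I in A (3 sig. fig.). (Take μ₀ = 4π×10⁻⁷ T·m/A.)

I ≈ 0.800 A

Inside a long solenoid B = μ₀nI with n = 299.6 m⁻¹, so I = B/(μ₀n).
I = 3.01×10⁻⁴ / (4π×10⁻⁷ × 299.6) = 0.800 A.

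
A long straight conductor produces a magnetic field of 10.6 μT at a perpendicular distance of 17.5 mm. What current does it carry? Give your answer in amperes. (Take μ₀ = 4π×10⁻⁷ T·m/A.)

I ≈ 0.927 A

For a long straight wire B = μ₀I/(2πd), so I = 2πdB/μ₀.
I = 2π × 0.0175 × 1.06×10⁻⁵ / (4π×10⁻⁷) = 0.927 A.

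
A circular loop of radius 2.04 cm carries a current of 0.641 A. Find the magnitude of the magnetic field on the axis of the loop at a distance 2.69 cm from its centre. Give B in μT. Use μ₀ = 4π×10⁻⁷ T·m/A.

On the axis of a circular loop, B = μ₀IR² / [2(R²+z²)^(3/2)].
R² + z² = (0.0204)² + (0.0269)² = 0.00114 m², and (R²+z²)^(3/2) = 3.85×10⁻⁵ m³.
B = (4π×10⁻⁷ × 0.641 × 0.0004162) / (2 × 3.85×10⁻⁵) = 4.36×10⁻⁶ T.

B ≈ 4.36 μT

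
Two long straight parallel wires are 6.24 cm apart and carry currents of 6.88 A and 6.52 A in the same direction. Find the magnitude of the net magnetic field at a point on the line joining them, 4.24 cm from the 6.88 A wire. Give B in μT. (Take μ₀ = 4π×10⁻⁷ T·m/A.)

Each long wire gives B = μ₀I/(2πd). Distances are d₁ = 0.0424 m and d₂ = 0.02 m.
B₁ = 3.25×10⁻⁵ T, B₂ = 6.52×10⁻⁵ T.
Between parallel currents the two contributions point in opposite directions, so they subtract. B = |B₁ − B₂| = |3.25×10⁻⁵ − 6.52×10⁻⁵| = 3.27×10⁻⁵ T.

B ≈ 32.7 μT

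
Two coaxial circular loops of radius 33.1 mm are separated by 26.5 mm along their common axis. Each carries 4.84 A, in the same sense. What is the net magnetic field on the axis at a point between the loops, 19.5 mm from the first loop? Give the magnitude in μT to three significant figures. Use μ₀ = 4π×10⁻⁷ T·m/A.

B ≈ 145 μT

Each loop contributes B = μ₀IR²/[2(R²+z²)^(3/2)] on the axis, with z measured from that loop.
Loop 1 (z = 0.0195 m): B₁ = 5.88×10⁻⁵ T. Loop 2 (z = 0.007 m): B₂ = 8.60×10⁻⁵ T.
The fields add: B = B₁ + B₂ = 1.45×10⁻⁴ T.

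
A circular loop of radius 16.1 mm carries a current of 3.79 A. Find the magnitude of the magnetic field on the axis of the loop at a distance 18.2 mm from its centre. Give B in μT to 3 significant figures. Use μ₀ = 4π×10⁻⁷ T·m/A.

On the axis of a circular loop, B = μ₀IR² / [2(R²+z²)^(3/2)].
R² + z² = (0.0161)² + (0.0182)² = 0.0005905 m², and (R²+z²)^(3/2) = 1.43×10⁻⁵ m³.
B = (4π×10⁻⁷ × 3.79 × 0.0002592) / (2 × 1.43×10⁻⁵) = 4.30×10⁻⁵ T.

B ≈ 43.0 μT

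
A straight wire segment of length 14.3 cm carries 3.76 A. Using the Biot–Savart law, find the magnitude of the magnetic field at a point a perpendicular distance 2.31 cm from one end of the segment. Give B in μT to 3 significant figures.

B ≈ 16.1 μT

For a finite straight segment, B = (μ₀I/4πd)(sinθ₁ + sinθ₂), where θ₁, θ₂ are the angles from the perpendicular to each end.
The perpendicular foot is at one end, so the two end-offsets along the wire are 0 and L = 0.143 m.
sinθ₁ = 0/√(0²+0.0231²) = 0.0000; sinθ₂ = 0.143/√(0.143²+0.0231²) = 0.9872.
B = (4π×10⁻⁷ × 3.76) / (4π × 0.0231) × (0.0000 + 0.9872) = 1.61×10⁻⁵ T.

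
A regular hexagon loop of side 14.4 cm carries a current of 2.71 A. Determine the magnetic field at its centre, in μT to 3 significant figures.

B ≈ 13.0 μT

Each side is a finite straight segment at perpendicular distance d = a/(2 tan(π/6)) = 0.1247 m from the centre, with end-angles ±π/6.
One side contributes B₁ = (μ₀I/4πd)·2 sin(π/6) = 2.17×10⁻⁶ T.
All 6 sides add in the same direction: B = 6 × 2.17×10⁻⁶ = 1.30×10⁻⁵ T.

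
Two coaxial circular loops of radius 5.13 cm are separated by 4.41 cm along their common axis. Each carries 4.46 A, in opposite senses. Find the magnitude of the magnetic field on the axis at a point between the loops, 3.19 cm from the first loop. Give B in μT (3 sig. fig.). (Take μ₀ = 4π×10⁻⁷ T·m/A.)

B ≈ 16.8 μT

Each loop contributes B = μ₀IR²/[2(R²+z²)^(3/2)] on the axis, with z measured from that loop.
Loop 1 (z = 0.0319 m): B₁ = 3.35×10⁻⁵ T. Loop 2 (z = 0.0122 m): B₂ = 5.03×10⁻⁵ T.
The fields oppose: B = |B₁ − B₂| = 1.68×10⁻⁵ T.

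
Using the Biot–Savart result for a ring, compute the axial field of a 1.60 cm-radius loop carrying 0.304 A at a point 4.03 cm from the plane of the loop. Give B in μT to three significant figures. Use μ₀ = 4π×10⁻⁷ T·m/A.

B ≈ 0.600 μT

On the axis of a circular loop, B = μ₀IR² / [2(R²+z²)^(3/2)].
R² + z² = (0.016)² + (0.0403)² = 0.00188 m², and (R²+z²)^(3/2) = 8.15×10⁻⁵ m³.
B = (4π×10⁻⁷ × 0.304 × 0.000256) / (2 × 8.15×10⁻⁵) = 6.00×10⁻⁷ T.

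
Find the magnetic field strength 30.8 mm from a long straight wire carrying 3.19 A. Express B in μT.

B ≈ 20.7 μT

For an infinitely long straight wire, B = μ₀I/(2πd).
B = (4π×10⁻⁷ × 3.19) / (2π × 0.0308) = 2.07×10⁻⁵ T.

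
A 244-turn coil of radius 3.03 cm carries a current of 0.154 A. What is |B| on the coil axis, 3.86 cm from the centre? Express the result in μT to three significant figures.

For an N-turn flat coil, B = Nμ₀IR²/[2(R²+z²)^(3/2)] with R = 0.0303 m, z = 0.0386 m.
B = 244 × 7.52×10⁻⁷ T = 1.83×10⁻⁴ T.

B ≈ 183 μT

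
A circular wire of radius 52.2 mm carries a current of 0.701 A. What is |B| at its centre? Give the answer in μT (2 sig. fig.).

B ≈ 8.4 μT

At the centre of a circular loop the Biot–Savart law gives B = μ₀I/(2R).
B = (4π×10⁻⁷ × 0.701) / (2 × 0.0522) = 8.44×10⁻⁶ T.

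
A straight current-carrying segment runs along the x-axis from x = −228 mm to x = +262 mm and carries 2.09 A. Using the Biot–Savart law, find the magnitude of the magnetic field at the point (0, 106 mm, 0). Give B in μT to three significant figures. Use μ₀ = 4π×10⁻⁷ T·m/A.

B ≈ 3.62 μT

For a finite straight segment, B = (μ₀I/4πd)(sinθ₁ + sinθ₂), where θ₁, θ₂ are the angles from the perpendicular to each end.
The perpendicular distance is d = 0.106 m; the end-offsets along the wire are a = 0.228 m and b = 0.262 m.
sinθ₁ = 0.228/√(0.228²+0.106²) = 0.9068; sinθ₂ = 0.262/√(0.262²+0.106²) = 0.9270.
B = (4π×10⁻⁷ × 2.09) / (4π × 0.106) × (0.9068 + 0.9270) = 3.62×10⁻⁶ T.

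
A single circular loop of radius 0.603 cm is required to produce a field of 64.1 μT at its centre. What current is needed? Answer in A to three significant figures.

I ≈ 0.615 A

At the centre of a circular loop B = μ₀I/(2R), so I = 2RB/μ₀.
With R = 0.00603 m, I = 2 × 0.00603 × 6.41×10⁻⁵ / (4π×10⁻⁷) = 0.615 A.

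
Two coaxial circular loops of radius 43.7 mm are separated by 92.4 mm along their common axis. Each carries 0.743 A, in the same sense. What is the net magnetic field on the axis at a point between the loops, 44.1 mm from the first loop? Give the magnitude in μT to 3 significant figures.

B ≈ 6.95 μT

Each loop contributes B = μ₀IR²/[2(R²+z²)^(3/2)] on the axis, with z measured from that loop.
Loop 1 (z = 0.0441 m): B₁ = 3.73×10⁻⁶ T. Loop 2 (z = 0.0483 m): B₂ = 3.23×10⁻⁶ T.
The fields add: B = B₁ + B₂ = 6.95×10⁻⁶ T.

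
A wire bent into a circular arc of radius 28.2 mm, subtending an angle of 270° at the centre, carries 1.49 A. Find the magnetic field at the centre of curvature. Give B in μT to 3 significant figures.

B ≈ 24.9 μT

The Biot–Savart field of a circular arc at its centre is B = μ₀Iφ/(4πR), with φ = 4.712 rad.
B = (4π×10⁻⁷ × 1.49 × 4.712) / (4π × 0.0282) = 2.49×10⁻⁵ T.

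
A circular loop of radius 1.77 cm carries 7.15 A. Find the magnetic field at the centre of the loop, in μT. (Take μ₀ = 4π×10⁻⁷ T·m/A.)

At the centre of a circular loop the Biot–Savart law gives B = μ₀I/(2R).
B = (4π×10⁻⁷ × 7.15) / (2 × 0.0177) = 2.54×10⁻⁴ T.

B ≈ 254 μT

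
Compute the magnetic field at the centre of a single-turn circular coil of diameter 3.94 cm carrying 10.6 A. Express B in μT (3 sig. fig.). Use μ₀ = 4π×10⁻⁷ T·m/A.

At the centre of a circular loop the Biot–Savart law gives B = μ₀I/(2R) (so R = 0.0197 m).
B = (4π×10⁻⁷ × 10.6) / (2 × 0.0197) = 3.38×10⁻⁴ T.

B ≈ 338 μT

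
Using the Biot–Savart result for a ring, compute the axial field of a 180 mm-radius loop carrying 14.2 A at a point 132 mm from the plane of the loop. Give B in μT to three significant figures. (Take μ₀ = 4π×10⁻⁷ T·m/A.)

On the axis of a circular loop, B = μ₀IR² / [2(R²+z²)^(3/2)].
R² + z² = (0.18)² + (0.132)² = 0.04982 m², and (R²+z²)^(3/2) = 1.11×10⁻² m³.
B = (4π×10⁻⁷ × 14.2 × 0.0324) / (2 × 1.11×10⁻²) = 2.60×10⁻⁵ T.

B ≈ 26.0 μT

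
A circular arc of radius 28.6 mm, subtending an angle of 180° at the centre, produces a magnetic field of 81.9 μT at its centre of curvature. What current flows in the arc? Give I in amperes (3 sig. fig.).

For a circular arc, B = μ₀Iφ/(4πR) with φ in radians; here φ = 3.142 rad.
So I = 4πRB/(μ₀φ) = 4π × 0.0286 × 8.19×10⁻⁵ / (4π×10⁻⁷ × 3.142) = 7.46 A.

I ≈ 7.46 A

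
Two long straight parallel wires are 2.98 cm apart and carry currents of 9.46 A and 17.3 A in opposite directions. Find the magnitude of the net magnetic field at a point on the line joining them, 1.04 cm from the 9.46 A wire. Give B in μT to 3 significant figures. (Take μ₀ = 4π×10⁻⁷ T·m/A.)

B ≈ 360 μT

Each long wire gives B = μ₀I/(2πd). Distances are d₁ = 0.0104 m and d₂ = 0.0194 m.
B₁ = 1.82×10⁻⁴ T, B₂ = 1.78×10⁻⁴ T.
Between antiparallel currents both contributions point the same way, so they add. B = B₁ + B₂ = 1.82×10⁻⁴ + 1.78×10⁻⁴ = 3.60×10⁻⁴ T.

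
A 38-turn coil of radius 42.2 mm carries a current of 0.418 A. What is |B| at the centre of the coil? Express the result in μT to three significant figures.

B ≈ 236 μT

For an N-turn flat coil, B = Nμ₀I/(2R) with R = 0.0422 m.
B = 38 × 6.22×10⁻⁶ T = 2.36×10⁻⁴ T.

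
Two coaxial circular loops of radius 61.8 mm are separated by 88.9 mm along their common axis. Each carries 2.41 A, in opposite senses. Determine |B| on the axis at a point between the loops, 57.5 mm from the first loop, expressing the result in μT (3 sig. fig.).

Each loop contributes B = μ₀IR²/[2(R²+z²)^(3/2)] on the axis, with z measured from that loop.
Loop 1 (z = 0.0575 m): B₁ = 9.62×10⁻⁶ T. Loop 2 (z = 0.0314 m): B₂ = 1.74×10⁻⁵ T.
The fields oppose: B = |B₁ − B₂| = 7.75×10⁻⁶ T.

B ≈ 7.75 μT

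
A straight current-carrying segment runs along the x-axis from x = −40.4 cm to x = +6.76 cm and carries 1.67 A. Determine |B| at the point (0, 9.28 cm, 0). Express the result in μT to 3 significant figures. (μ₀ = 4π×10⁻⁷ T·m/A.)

B ≈ 2.81 μT

For a finite straight segment, B = (μ₀I/4πd)(sinθ₁ + sinθ₂), where θ₁, θ₂ are the angles from the perpendicular to each end.
The perpendicular distance is d = 0.0928 m; the end-offsets along the wire are a = 0.404 m and b = 0.0676 m.
sinθ₁ = 0.404/√(0.404²+0.0928²) = 0.9746; sinθ₂ = 0.0676/√(0.0676²+0.0928²) = 0.5888.
B = (4π×10⁻⁷ × 1.67) / (4π × 0.0928) × (0.9746 + 0.5888) = 2.81×10⁻⁶ T.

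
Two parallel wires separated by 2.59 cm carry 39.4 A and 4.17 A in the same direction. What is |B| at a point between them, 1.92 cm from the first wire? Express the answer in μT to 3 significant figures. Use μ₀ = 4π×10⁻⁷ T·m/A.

Each long wire gives B = μ₀I/(2πd). Distances are d₁ = 0.0192 m and d₂ = 0.0067 m.
B₁ = 4.10×10⁻⁴ T, B₂ = 1.24×10⁻⁴ T.
Between parallel currents the two contributions point in opposite directions, so they subtract. B = |B₁ − B₂| = |4.10×10⁻⁴ − 1.24×10⁻⁴| = 2.86×10⁻⁴ T.

B ≈ 286 μT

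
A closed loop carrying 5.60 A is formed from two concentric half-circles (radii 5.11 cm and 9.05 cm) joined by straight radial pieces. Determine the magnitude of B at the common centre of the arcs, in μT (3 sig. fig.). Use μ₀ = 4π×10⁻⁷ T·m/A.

The radial connectors point toward the centre, so dl × r̂ = 0 and they contribute nothing.
Each semicircle gives μ₀I/(4R): inner arc 3.44×10⁻⁵ T, outer arc 1.94×10⁻⁵ T.
The two arcs carry current in opposite angular senses, so their fields oppose: B = |3.44×10⁻⁵ − 1.94×10⁻⁵| = 1.50×10⁻⁵ T.

B ≈ 15.0 μT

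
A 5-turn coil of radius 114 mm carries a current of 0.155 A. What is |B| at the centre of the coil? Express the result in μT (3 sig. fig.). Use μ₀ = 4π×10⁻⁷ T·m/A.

B ≈ 4.27 μT

For an N-turn flat coil, B = Nμ₀I/(2R) with R = 0.114 m.
B = 5 × 8.54×10⁻⁷ T = 4.27×10⁻⁶ T.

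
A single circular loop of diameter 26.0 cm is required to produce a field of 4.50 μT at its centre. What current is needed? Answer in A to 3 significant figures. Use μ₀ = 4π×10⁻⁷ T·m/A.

I ≈ 0.931 A

At the centre of a circular loop B = μ₀I/(2R), so I = 2RB/μ₀.
With R = 0.13 m, I = 2 × 0.13 × 4.50×10⁻⁶ / (4π×10⁻⁷) = 0.931 A.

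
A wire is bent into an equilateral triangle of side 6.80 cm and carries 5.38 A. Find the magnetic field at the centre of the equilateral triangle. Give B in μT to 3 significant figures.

Each side is a finite straight segment at perpendicular distance d = a/(2 tan(π/3)) = 0.01963 m from the centre, with end-angles ±π/3.
One side contributes B₁ = (μ₀I/4πd)·2 sin(π/3) = 4.75×10⁻⁵ T.
All 3 sides add in the same direction: B = 3 × 4.75×10⁻⁵ = 1.42×10⁻⁴ T.

B ≈ 142 μT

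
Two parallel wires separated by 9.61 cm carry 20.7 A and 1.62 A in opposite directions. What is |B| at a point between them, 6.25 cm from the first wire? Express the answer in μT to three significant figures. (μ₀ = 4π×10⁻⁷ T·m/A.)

B ≈ 75.9 μT

Each long wire gives B = μ₀I/(2πd). Distances are d₁ = 0.0625 m and d₂ = 0.0336 m.
B₁ = 6.62×10⁻⁵ T, B₂ = 9.64×10⁻⁶ T.
Between antiparallel currents both contributions point the same way, so they add. B = B₁ + B₂ = 6.62×10⁻⁵ + 9.64×10⁻⁶ = 7.59×10⁻⁵ T.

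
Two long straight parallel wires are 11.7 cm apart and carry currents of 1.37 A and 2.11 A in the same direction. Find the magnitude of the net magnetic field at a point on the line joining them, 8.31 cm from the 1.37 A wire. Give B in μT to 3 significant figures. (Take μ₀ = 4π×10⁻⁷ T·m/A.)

B ≈ 9.15 μT

Each long wire gives B = μ₀I/(2πd). Distances are d₁ = 0.0831 m and d₂ = 0.0339 m.
B₁ = 3.30×10⁻⁶ T, B₂ = 1.24×10⁻⁵ T.
Between parallel currents the two contributions point in opposite directions, so they subtract. B = |B₁ − B₂| = |3.30×10⁻⁶ − 1.24×10⁻⁵| = 9.15×10⁻⁶ T.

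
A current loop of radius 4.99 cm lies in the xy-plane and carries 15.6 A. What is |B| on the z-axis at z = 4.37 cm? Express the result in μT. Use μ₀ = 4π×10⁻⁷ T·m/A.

On the axis of a circular loop, B = μ₀IR² / [2(R²+z²)^(3/2)].
R² + z² = (0.0499)² + (0.0437)² = 0.0044 m², and (R²+z²)^(3/2) = 2.92×10⁻⁴ m³.
B = (4π×10⁻⁷ × 15.6 × 0.00249) / (2 × 2.92×10⁻⁴) = 8.36×10⁻⁵ T.

B ≈ 83.6 μT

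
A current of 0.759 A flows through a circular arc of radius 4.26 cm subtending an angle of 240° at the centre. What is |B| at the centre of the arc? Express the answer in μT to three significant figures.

The Biot–Savart field of a circular arc at its centre is B = μ₀Iφ/(4πR), with φ = 4.189 rad.
B = (4π×10⁻⁷ × 0.759 × 4.189) / (4π × 0.0426) = 7.46×10⁻⁶ T.

B ≈ 7.46 μT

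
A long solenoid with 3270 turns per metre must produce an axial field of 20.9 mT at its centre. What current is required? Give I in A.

Inside a long solenoid B = μ₀nI with n = 3270 m⁻¹, so I = B/(μ₀n).
I = 2.09×10⁻² / (4π×10⁻⁷ × 3270) = 5.09 A.

I ≈ 5.09 A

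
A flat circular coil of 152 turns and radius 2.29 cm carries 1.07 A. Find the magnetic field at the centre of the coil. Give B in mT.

B ≈ 4.46 mT

For an N-turn flat coil, B = Nμ₀I/(2R) with R = 0.0229 m.
B = 152 × 2.94×10⁻⁵ T = 4.46×10⁻³ T.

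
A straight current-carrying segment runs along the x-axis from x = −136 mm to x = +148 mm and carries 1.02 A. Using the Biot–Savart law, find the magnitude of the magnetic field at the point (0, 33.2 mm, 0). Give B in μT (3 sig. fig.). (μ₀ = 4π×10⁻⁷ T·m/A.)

B ≈ 5.98 μT

For a finite straight segment, B = (μ₀I/4πd)(sinθ₁ + sinθ₂), where θ₁, θ₂ are the angles from the perpendicular to each end.
The perpendicular distance is d = 0.0332 m; the end-offsets along the wire are a = 0.136 m and b = 0.148 m.
sinθ₁ = 0.136/√(0.136²+0.0332²) = 0.9715; sinθ₂ = 0.148/√(0.148²+0.0332²) = 0.9758.
B = (4π×10⁻⁷ × 1.02) / (4π × 0.0332) × (0.9715 + 0.9758) = 5.98×10⁻⁶ T.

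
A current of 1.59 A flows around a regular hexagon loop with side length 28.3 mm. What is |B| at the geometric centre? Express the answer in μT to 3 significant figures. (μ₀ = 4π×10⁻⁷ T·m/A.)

B ≈ 38.9 μT

Each side is a finite straight segment at perpendicular distance d = a/(2 tan(π/6)) = 0.02451 m from the centre, with end-angles ±π/6.
One side contributes B₁ = (μ₀I/4πd)·2 sin(π/6) = 6.49×10⁻⁶ T.
All 6 sides add in the same direction: B = 6 × 6.49×10⁻⁶ = 3.89×10⁻⁵ T.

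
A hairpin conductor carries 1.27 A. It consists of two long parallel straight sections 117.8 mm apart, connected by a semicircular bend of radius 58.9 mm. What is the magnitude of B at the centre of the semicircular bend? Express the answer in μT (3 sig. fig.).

B ≈ 11.1 μT

The semicircular arc contributes B_arc = μ₀I·π/(4πR) = μ₀I/(4R) = 6.77×10⁻⁶ T.
Each semi-infinite lead is at perpendicular distance R = 0.0589 m from the centre, with the perpendicular foot at its near end, so it contributes μ₀I/(4πR); both point the same way, together 4.31×10⁻⁶ T.
Arc and leads all point the same direction: B = 6.77×10⁻⁶ + 4.31×10⁻⁶ = 1.11×10⁻⁵ T.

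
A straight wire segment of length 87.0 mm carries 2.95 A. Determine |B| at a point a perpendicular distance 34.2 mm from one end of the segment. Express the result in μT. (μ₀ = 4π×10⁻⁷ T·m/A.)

For a finite straight segment, B = (μ₀I/4πd)(sinθ₁ + sinθ₂), where θ₁, θ₂ are the angles from the perpendicular to each end.
The perpendicular foot is at one end, so the two end-offsets along the wire are 0 and L = 0.087 m.
sinθ₁ = 0/√(0²+0.0342²) = 0.0000; sinθ₂ = 0.087/√(0.087²+0.0342²) = 0.9307.
B = (4π×10⁻⁷ × 2.95) / (4π × 0.0342) × (0.0000 + 0.9307) = 8.03×10⁻⁶ T.

B ≈ 8.03 μT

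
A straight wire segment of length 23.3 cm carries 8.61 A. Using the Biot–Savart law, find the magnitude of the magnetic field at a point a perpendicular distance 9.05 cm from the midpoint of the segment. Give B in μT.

For a finite straight segment, B = (μ₀I/4πd)(sinθ₁ + sinθ₂), where θ₁, θ₂ are the angles from the perpendicular to each end.
The perpendicular from the point meets the wire at its midpoint, so each end is L/2 = 0.1165 m away along the wire.
sinθ₁ = 0.1165/√(0.1165²+0.0905²) = 0.7897; sinθ₂ = 0.1165/√(0.1165²+0.0905²) = 0.7897.
B = (4π×10⁻⁷ × 8.61) / (4π × 0.0905) × (0.7897 + 0.7897) = 1.50×10⁻⁵ T.

B ≈ 15.0 μT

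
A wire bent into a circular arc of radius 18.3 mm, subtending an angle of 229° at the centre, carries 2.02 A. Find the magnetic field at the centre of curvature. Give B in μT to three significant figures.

The Biot–Savart field of a circular arc at its centre is B = μ₀Iφ/(4πR), with φ = 3.997 rad.
B = (4π×10⁻⁷ × 2.02 × 3.997) / (4π × 0.0183) = 4.41×10⁻⁵ T.

B ≈ 44.1 μT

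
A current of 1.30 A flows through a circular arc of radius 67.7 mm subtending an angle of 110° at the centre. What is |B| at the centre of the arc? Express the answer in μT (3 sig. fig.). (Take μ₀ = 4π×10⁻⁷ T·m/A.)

B ≈ 3.69 μT

The Biot–Savart field of a circular arc at its centre is B = μ₀Iφ/(4πR), with φ = 1.92 rad.
B = (4π×10⁻⁷ × 1.30 × 1.92) / (4π × 0.0677) = 3.69×10⁻⁶ T.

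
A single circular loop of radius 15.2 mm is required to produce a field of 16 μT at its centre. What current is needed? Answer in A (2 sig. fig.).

I ≈ 0.39 A

At the centre of a circular loop B = μ₀I/(2R), so I = 2RB/μ₀.
With R = 0.0152 m, I = 2 × 0.0152 × 1.60×10⁻⁵ / (4π×10⁻⁷) = 0.387 A.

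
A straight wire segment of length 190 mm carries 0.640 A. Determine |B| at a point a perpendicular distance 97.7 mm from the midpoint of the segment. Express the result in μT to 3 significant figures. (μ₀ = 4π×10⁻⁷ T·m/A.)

B ≈ 0.913 μT

For a finite straight segment, B = (μ₀I/4πd)(sinθ₁ + sinθ₂), where θ₁, θ₂ are the angles from the perpendicular to each end.
The perpendicular from the point meets the wire at its midpoint, so each end is L/2 = 0.095 m away along the wire.
sinθ₁ = 0.095/√(0.095²+0.0977²) = 0.6971; sinθ₂ = 0.095/√(0.095²+0.0977²) = 0.6971.
B = (4π×10⁻⁷ × 0.640) / (4π × 0.0977) × (0.6971 + 0.6971) = 9.13×10⁻⁷ T.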